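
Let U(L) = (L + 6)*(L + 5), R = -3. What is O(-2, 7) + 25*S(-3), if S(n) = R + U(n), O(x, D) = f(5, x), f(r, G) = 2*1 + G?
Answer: 75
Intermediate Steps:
f(r, G) = 2 + G
U(L) = (5 + L)*(6 + L) (U(L) = (6 + L)*(5 + L) = (5 + L)*(6 + L))
O(x, D) = 2 + x
S(n) = 27 + n**2 + 11*n (S(n) = -3 + (30 + n**2 + 11*n) = 27 + n**2 + 11*n)
O(-2, 7) + 25*S(-3) = (2 - 2) + 25*(27 + (-3)**2 + 11*(-3)) = 0 + 25*(27 + 9 - 33) = 0 + 25*3 = 0 + 75 = 75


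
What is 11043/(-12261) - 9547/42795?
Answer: -196546984/174903165 ≈ -1.1237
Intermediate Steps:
11043/(-12261) - 9547/42795 = 11043*(-1/12261) - 9547*1/42795 = -3681/4087 - 9547/42795 = -196546984/174903165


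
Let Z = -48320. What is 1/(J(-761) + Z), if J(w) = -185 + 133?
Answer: -1/48372 ≈ -2.0673e-5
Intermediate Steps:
J(w) = -52
1/(J(-761) + Z) = 1/(-52 - 48320) = 1/(-48372) = -1/48372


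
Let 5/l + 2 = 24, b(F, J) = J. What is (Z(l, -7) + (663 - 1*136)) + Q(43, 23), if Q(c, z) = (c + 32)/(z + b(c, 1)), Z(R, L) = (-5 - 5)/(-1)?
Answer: 4321/8 ≈ 540.13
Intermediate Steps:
l = 5/22 (l = 5/(-2 + 24) = 5/22 ≈ 0.22727)
Z(R, L) = 10 (Z(R, L) = -1*(-10) = 10)
Q(c, z) = (32 + c)/(1 + z) (Q(c, z) = (c + 32)/(z + 1) = (32 + c)/(1 + z))
(Z(l, -7) + (663 - 1*136)) + Q(43, 23) = (10 + (663 - 1*136)) + (32 + 43)/(1 + 23) = (10 + (663 - 136)) + 75/24 = (10 + 527) + (1/24)*75 = 537 + 25/8 = 4321/8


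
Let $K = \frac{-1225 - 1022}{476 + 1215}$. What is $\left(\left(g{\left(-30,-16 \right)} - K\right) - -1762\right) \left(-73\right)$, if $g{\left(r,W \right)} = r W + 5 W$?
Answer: $- \frac{267047797}{1691} \approx -1.5792 \cdot 10^{5}$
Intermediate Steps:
$K = - \frac{2247}{1691} \approx -1.3288$
$g{\left(r,W \right)} = 5 W + W r$ ($g{\left(r,W \right)} = W r + 5 W = 5 W + W r$)
$\left(\left(g{\left(-30,-16 \right)} - K\right) - -1762\right) \left(-73\right) = \left(\left(- 16 \left(5 - 30\right) - - \frac{2247}{1691}\right) - -1762\right) \left(-73\right) = \left(\left(\left(-16\right) \left(-25\right) + \frac{2247}{1691}\right) + 1762\right) \left(-73\right) = \left(\left(400 + \frac{2247}{1691}\right) + 1762\right) \left(-73\right) = \left(\frac{678647}{1691} + 1762\right) \left(-73\right) = \frac{3658189}{1691} \left(-73\right) = - \frac{267047797}{1691}$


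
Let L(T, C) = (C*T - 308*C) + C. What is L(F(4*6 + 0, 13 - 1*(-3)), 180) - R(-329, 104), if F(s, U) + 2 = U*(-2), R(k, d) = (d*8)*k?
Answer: 212348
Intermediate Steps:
R(k, d) = 8*d*k (R(k, d) = (8*d)*k = 8*d*k)
F(s, U) = -2 - 2*U (F(s, U) = -2 + U*(-2) = -2 - 2*U)
L(T, C) = -307*C + C*T (L(T, C) = (-308*C + C*T) + C = -307*C + C*T)
L(F(4*6 + 0, 13 - 1*(-3)), 180) - R(-329, 104) = 180*(-307 + (-2 - 2*(13 - 1*(-3)))) - 8*104*(-329) = 180*(-307 + (-2 - 2*(13 + 3))) - 1*(-273728) = 180*(-307 + (-2 - 2*16)) + 273728 = 180*(-307 + (-2 - 32)) + 273728 = 180*(-307 - 34) + 273728 = 180*(-341) + 273728 = -61380 + 273728 = 212348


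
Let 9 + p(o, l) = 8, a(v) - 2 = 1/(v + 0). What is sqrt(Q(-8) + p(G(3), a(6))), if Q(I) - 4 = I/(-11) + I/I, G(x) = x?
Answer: 2*sqrt(143)/11 ≈ 2.1742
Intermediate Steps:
a(v) = 2 + 1/v (a(v) = 2 + 1/(v + 0) = 2 + 1/v)
Q(I) = 5 - I/11 (Q(I) = 4 + (I/(-11) + I/I) = 4 + (I*(-1/11) + 1) = 4 + (-I/11 + 1) = 4 + (1 - I/11) = 5 - I/11)
p(o, l) = -1 (p(o, l) = -9 + 8 = -1)
sqrt(Q(-8) + p(G(3), a(6))) = sqrt((5 - 1/11*(-8)) - 1) = sqrt((5 + 8/11) - 1) = sqrt(63/11 - 1) = sqrt(52/11) = 2*sqrt(143)/11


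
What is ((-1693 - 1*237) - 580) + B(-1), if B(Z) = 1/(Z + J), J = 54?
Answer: -133029/53 ≈ -2510.0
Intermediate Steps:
B(Z) = 1/(54 + Z) (B(Z) = 1/(Z + 54) = 1/(54 + Z))
((-1693 - 1*237) - 580) + B(-1) = ((-1693 - 1*237) - 580) + 1/(54 - 1) = ((-1693 - 237) - 580) + 1/53 = (-1930 - 580) + 1/53 = -2510 + 1/53 = -133029/53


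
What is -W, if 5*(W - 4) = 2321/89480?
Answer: -1791921/447400 ≈ -4.0052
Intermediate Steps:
W = 1791921/447400 (W = 4 + (2321/89480)/5 = 4 + (2321*(1/89480))/5 = 4 + (⅕)*(2321/89480) = 4 + 2321/447400 = 1791921/447400 ≈ 4.0052)
-W = -1*1791921/447400 = -1791921/447400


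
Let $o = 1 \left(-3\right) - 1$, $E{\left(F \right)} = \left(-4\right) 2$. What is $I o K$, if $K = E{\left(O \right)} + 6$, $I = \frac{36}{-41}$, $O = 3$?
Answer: $- \frac{288}{41} \approx -7.0244$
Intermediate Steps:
$E{\left(F \right)} = -8$
$I = - \frac{36}{41}$ ($I = 36 \left(- \frac{1}{41}\right) = - \frac{36}{41} \approx -0.87805$)
$K = -2$ ($K = -8 + 6 = -2$)
$o = -4$ ($o = -3 - 1 = -4$)
$I o K = \left(- \frac{36}{41}\right) \left(-4\right) \left(-2\right) = \frac{144}{41} \left(-2\right) = - \frac{288}{41}$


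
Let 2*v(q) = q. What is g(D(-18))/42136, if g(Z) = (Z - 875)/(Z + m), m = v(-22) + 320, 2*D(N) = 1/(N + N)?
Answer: -63001/937399592 ≈ -6.7208e-5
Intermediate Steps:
D(N) = 1/(4*N) (D(N) = 1/(2*(N + N)) = 1/(2*((2*N))) = (1/(2*N))/2 = 1/(4*N))
v(q) = q/2
m = 309 (m = (½)*(-22) + 320 = -11 + 320 = 309)
g(Z) = (-875 + Z)/(309 + Z) (g(Z) = (Z - 875)/(Z + 309) = (-875 + Z)/(309 + Z))
g(D(-18))/42136 = ((-875 + (¼)/(-18))/(309 + (¼)/(-18)))/42136 = ((-875 + (¼)*(-1/18))/(309 + (¼)*(-1/18)))*(1/42136) = ((-875 - 1/72)/(309 - 1/72))*(1/42136) = (-63001/72/(22247/72))*(1/42136) = ((72/22247)*(-63001/72))*(1/42136) = -63001/22247*1/42136 = -63001/937399592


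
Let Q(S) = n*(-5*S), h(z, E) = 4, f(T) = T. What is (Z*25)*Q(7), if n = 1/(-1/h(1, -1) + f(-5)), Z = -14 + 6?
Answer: -4000/3 ≈ -1333.3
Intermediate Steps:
Z = -8
n = -4/21 (n = 1/(-1/4 - 5) = 1/(-1*¼ - 5) = 1/(-¼ - 5) = 1/(-21/4) = -4/21 ≈ -0.19048)
Q(S) = 20*S/21 (Q(S) = -(-20)*S/21 = 20*S/21)
(Z*25)*Q(7) = (-8*25)*((20/21)*7) = -200*20/3 = -4000/3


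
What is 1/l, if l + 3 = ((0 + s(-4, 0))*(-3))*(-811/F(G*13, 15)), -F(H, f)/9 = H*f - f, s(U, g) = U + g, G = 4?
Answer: -2295/3641 ≈ -0.63032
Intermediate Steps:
F(H, f) = 9*f - 9*H*f (F(H, f) = -9*(H*f - f) = -9*(-f + H*f) = 9*f - 9*H*f)
l = -3641/2295 (l = -3 + ((0 + (-4 + 0))*(-3))*(-811*1/(135*(1 - 4*13))) = -3 + ((0 - 4)*(-3))*(-811*1/(135*(1 - 1*52))) = -3 + (-4*(-3))*(-811*1/(135*(1 - 52))) = -3 + 12*(-811/(9*15*(-51))) = -3 + 12*(-811/(-6885)) = -3 + 12*(-811*(-1/6885)) = -3 + 12*(811/6885) = -3 + 3244/2295 = -3641/2295 ≈ -1.5865)
1/l = 1/(-3641/2295) = -2295/3641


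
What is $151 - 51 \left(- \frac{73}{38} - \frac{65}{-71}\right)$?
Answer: $\frac{545761}{2698} \approx 202.28$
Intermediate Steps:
$151 - 51 \left(- \frac{73}{38} - \frac{65}{-71}\right) = 151 - 51 \left(\left(-73\right) \frac{1}{38} - - \frac{65}{71}\right) = 151 - 51 \left(- \frac{73}{38} + \frac{65}{71}\right) = 151 - - \frac{138363}{2698} = 151 + \frac{138363}{2698} = \frac{545761}{2698}$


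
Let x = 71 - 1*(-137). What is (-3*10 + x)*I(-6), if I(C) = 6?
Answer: 1068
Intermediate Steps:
x = 208 (x = 71 + 137 = 208)
(-3*10 + x)*I(-6) = (-3*10 + 208)*6 = (-30 + 208)*6 = 178*6 = 1068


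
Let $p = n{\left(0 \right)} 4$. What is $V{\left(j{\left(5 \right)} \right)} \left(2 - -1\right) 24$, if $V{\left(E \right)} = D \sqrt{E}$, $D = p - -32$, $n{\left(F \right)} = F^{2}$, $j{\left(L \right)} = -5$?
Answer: $2304 i \sqrt{5} \approx 5151.9 i$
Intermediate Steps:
$p = 0$ ($p = 0^{2} \cdot 4 = 0 \cdot 4 = 0$)
$D = 32$ ($D = 0 - -32 = 0 + 32 = 32$)
$V{\left(E \right)} = 32 \sqrt{E}$
$V{\left(j{\left(5 \right)} \right)} \left(2 - -1\right) 24 = 32 \sqrt{-5} \left(2 - -1\right) 24 = 32 i \sqrt{5} \left(2 + 1\right) 24 = 32 i \sqrt{5} \cdot 3 \cdot 24 = 32 i \sqrt{5} \cdot 72 = 2304 i \sqrt{5}$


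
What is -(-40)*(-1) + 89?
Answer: 49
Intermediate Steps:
-(-40)*(-1) + 89 = -20*2 + 89 = -40 + 89 = 49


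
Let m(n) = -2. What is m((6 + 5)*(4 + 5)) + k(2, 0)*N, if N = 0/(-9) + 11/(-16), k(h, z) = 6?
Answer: -49/8 ≈ -6.1250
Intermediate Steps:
N = -11/16 (N = 0*(-⅑) + 11*(-1/16) = 0 - 11/16 = -11/16 ≈ -0.68750)
m((6 + 5)*(4 + 5)) + k(2, 0)*N = -2 + 6*(-11/16) = -2 - 33/8 = -49/8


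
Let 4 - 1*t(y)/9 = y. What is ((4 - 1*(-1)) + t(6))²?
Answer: 169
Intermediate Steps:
t(y) = 36 - 9*y
((4 - 1*(-1)) + t(6))² = ((4 - 1*(-1)) + (36 - 9*6))² = ((4 + 1) + (36 - 54))² = (5 - 18)² = (-13)² = 169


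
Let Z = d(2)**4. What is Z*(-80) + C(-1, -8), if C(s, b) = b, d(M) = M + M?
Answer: -20488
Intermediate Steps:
d(M) = 2*M
Z = 256 (Z = (2*2)**4 = 4**4 = 256)
Z*(-80) + C(-1, -8) = 256*(-80) - 8 = -20480 - 8 = -20488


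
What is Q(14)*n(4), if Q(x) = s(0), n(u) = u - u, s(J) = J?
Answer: 0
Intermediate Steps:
n(u) = 0
Q(x) = 0
Q(14)*n(4) = 0*0 = 0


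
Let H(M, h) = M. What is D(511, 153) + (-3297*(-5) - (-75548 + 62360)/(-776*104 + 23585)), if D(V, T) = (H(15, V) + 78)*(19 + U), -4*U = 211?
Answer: 3049245063/228476 ≈ 13346.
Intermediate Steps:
U = -211/4 (U = -¼*211 = -211/4 ≈ -52.750)
D(V, T) = -12555/4 (D(V, T) = (15 + 78)*(19 - 211/4) = 93*(-135/4) = -12555/4)
D(511, 153) + (-3297*(-5) - (-75548 + 62360)/(-776*104 + 23585)) = -12555/4 + (-3297*(-5) - (-75548 + 62360)/(-776*104 + 23585)) = -12555/4 + (16485 - (-13188)/(-80704 + 23585)) = -12555/4 + (16485 - (-13188)/(-57119)) = -12555/4 + (16485 - (-13188)*(-1)/57119) = -12555/4 + (16485 - 1*13188/57119) = -12555/4 + (16485 - 13188/57119) = -12555/4 + 941593527/57119 = 3049245063/228476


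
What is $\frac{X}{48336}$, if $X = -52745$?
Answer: $- \frac{52745}{48336} \approx -1.0912$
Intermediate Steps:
$\frac{X}{48336} = - \frac{52745}{48336}$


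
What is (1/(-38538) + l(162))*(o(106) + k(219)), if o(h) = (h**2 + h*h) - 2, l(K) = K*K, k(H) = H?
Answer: 2549717394191/4282 ≈ 5.9545e+8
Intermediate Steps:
l(K) = K**2
o(h) = -2 + 2*h**2 (o(h) = (h**2 + h**2) - 2 = 2*h**2 - 2 = -2 + 2*h**2)
(1/(-38538) + l(162))*(o(106) + k(219)) = (1/(-38538) + 162**2)*((-2 + 2*106**2) + 219) = (-1/38538 + 26244)*((-2 + 2*11236) + 219) = 1011391271*((-2 + 22472) + 219)/38538 = 1011391271*(22470 + 219)/38538 = (1011391271/38538)*22689 = 2549717394191/4282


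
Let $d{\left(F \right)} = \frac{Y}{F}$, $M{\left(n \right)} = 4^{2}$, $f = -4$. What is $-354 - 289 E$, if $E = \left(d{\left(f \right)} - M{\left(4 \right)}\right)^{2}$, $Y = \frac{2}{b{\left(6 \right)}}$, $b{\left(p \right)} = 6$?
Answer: $- \frac{10815937}{144} \approx -75111.0$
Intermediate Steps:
$Y = \frac{1}{3}$ ($Y = \frac{2}{6} = 2 \cdot \frac{1}{6} = \frac{1}{3} \approx 0.33333$)
$M{\left(n \right)} = 16$
$d{\left(F \right)} = \frac{1}{3 F}$
$E = \frac{37249}{144}$ ($E = \left(\frac{1}{3 \left(-4\right)} + \left(0 - 16\right)\right)^{2} = \left(\frac{1}{3} \left(- \frac{1}{4}\right) + \left(0 - 16\right)\right)^{2} = \left(- \frac{1}{12} - 16\right)^{2} = \left(- \frac{193}{12}\right)^{2} = \frac{37249}{144} \approx 258.67$)
$-354 - 289 E = -354 - \frac{10764961}{144} = - \frac{10815937}{144}$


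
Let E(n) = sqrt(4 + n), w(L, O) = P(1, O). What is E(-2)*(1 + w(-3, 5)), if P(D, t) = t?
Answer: 6*sqrt(2) ≈ 8.4853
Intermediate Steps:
w(L, O) = O
E(-2)*(1 + w(-3, 5)) = sqrt(4 - 2)*(1 + 5) = sqrt(2)*6 = 6*sqrt(2)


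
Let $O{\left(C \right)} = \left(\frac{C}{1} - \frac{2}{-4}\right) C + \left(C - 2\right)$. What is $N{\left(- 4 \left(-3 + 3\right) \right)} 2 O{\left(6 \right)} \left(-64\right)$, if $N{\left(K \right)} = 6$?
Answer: $-33024$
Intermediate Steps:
$O{\left(C \right)} = -2 + C + C \left(\frac{1}{2} + C\right)$ ($O{\left(C \right)} = \left(C 1 - - \frac{1}{2}\right) C + \left(C - 2\right) = \left(C + \frac{1}{2}\right) C + \left(-2 + C\right) = \left(\frac{1}{2} + C\right) C + \left(-2 + C\right) = C \left(\frac{1}{2} + C\right) + \left(-2 + C\right) = -2 + C + C \left(\frac{1}{2} + C\right)$)
$N{\left(- 4 \left(-3 + 3\right) \right)} 2 O{\left(6 \right)} \left(-64\right) = 6 \cdot 2 \left(-2 + 6^{2} + \frac{3}{2} \cdot 6\right) \left(-64\right) = 12 \left(-2 + 36 + 9\right) \left(-64\right) = 12 \cdot 43 \left(-64\right) = 516 \left(-64\right) = -33024$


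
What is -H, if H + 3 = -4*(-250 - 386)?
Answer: -2541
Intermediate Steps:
H = 2541 (H = -3 - 4*(-250 - 386) = -3 - 4*(-636) = -3 + 2544 = 2541)
-H = -1*2541 = -2541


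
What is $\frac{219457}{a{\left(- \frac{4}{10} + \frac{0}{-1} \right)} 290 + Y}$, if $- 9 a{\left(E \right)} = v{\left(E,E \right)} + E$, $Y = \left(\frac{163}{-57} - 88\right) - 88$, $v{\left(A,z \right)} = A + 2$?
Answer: $- \frac{4169683}{4133} \approx -1008.9$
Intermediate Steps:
$v{\left(A,z \right)} = 2 + A$
$Y = - \frac{10195}{57}$ ($Y = \left(163 \left(- \frac{1}{57}\right) - 88\right) - 88 = \left(- \frac{163}{57} - 88\right) - 88 = - \frac{5179}{57} - 88 = - \frac{10195}{57} \approx -178.86$)
$a{\left(E \right)} = - \frac{2}{9} - \frac{2 E}{9}$ ($a{\left(E \right)} = - \frac{\left(2 + E\right) + E}{9} = - \frac{2 + 2 E}{9} = - \frac{2}{9} - \frac{2 E}{9}$)
$\frac{219457}{a{\left(- \frac{4}{10} + \frac{0}{-1} \right)} 290 + Y} = \frac{219457}{\left(- \frac{2}{9} - \frac{2 \left(- \frac{4}{10} + \frac{0}{-1}\right)}{9}\right) 290 - \frac{10195}{57}} = \frac{219457}{\left(- \frac{2}{9} - \frac{2 \left(\left(-4\right) \frac{1}{10} + 0 \left(-1\right)\right)}{9}\right) 290 - \frac{10195}{57}} = \frac{219457}{\left(- \frac{2}{9} - \frac{2 \left(- \frac{2}{5} + 0\right)}{9}\right) 290 - \frac{10195}{57}} = \frac{219457}{\left(- \frac{2}{9} - - \frac{4}{45}\right) 290 - \frac{10195}{57}} = \frac{219457}{\left(- \frac{2}{9} + \frac{4}{45}\right) 290 - \frac{10195}{57}} = \frac{219457}{\left(- \frac{2}{15}\right) 290 - \frac{10195}{57}} = \frac{219457}{- \frac{116}{3} - \frac{10195}{57}} = \frac{219457}{- \frac{4133}{19}} = 219457 \left(- \frac{19}{4133}\right) = - \frac{4169683}{4133}$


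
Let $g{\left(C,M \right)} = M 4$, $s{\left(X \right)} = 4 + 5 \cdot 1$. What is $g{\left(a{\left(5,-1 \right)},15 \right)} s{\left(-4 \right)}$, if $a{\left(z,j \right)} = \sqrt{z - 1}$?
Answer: $540$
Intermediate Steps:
$s{\left(X \right)} = 9$ ($s{\left(X \right)} = 4 + 5 = 9$)
$a{\left(z,j \right)} = \sqrt{-1 + z}$
$g{\left(C,M \right)} = 4 M$
$g{\left(a{\left(5,-1 \right)},15 \right)} s{\left(-4 \right)} = 4 \cdot 15 \cdot 9 = 60 \cdot 9 = 540$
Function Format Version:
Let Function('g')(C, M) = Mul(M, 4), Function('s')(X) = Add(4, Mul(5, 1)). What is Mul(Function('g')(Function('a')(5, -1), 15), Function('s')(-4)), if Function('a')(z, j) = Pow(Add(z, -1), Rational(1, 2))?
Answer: 540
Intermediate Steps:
Function('s')(X) = 9 (Function('s')(X) = Add(4, 5) = 9)
Function('a')(z, j) = Pow(Add(-1, z), Rational(1, 2))
Function('g')(C, M) = Mul(4, M)
Mul(Function('g')(Function('a')(5, -1), 15), Function('s')(-4)) = Mul(Mul(4, 15), 9) = Mul(60, 9) = 540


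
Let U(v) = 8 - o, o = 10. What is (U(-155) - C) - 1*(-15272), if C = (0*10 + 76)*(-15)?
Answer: 16410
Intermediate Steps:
U(v) = -2 (U(v) = 8 - 1*10 = 8 - 10 = -2)
C = -1140 (C = (0 + 76)*(-15) = 76*(-15) = -1140)
(U(-155) - C) - 1*(-15272) = (-2 - 1*(-1140)) - 1*(-15272) = (-2 + 1140) + 15272 = 1138 + 15272 = 16410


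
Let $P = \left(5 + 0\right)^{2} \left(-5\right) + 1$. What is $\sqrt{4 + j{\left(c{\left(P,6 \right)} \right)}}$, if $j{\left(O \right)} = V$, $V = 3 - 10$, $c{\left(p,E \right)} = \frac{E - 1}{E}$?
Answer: $i \sqrt{3} \approx 1.732 i$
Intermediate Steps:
$P = -124$ ($P = 5^{2} \left(-5\right) + 1 = 25 \left(-5\right) + 1 = -125 + 1 = -124$)
$c{\left(p,E \right)} = \frac{-1 + E}{E}$
$V = -7$ ($V = 3 - 10 = -7$)
$j{\left(O \right)} = -7$
$\sqrt{4 + j{\left(c{\left(P,6 \right)} \right)}} = \sqrt{4 - 7} = \sqrt{-3} = i \sqrt{3}$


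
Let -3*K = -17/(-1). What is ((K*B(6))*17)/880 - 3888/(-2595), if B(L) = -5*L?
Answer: 364033/76120 ≈ 4.7824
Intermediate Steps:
K = -17/3 (K = -(-17)/(3*(-1)) = -(-17)*(-1)/3 = -⅓*17 = -17/3 ≈ -5.6667)
((K*B(6))*17)/880 - 3888/(-2595) = (-(-85)*6/3*17)/880 - 3888/(-2595) = (-17/3*(-30)*17)*(1/880) - 3888*(-1/2595) = (170*17)*(1/880) + 1296/865 = 2890*(1/880) + 1296/865 = 289/88 + 1296/865 = 364033/76120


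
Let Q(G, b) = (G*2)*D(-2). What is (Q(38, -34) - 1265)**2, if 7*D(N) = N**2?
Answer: 73119601/49 ≈ 1.4922e+6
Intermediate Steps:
D(N) = N**2/7
Q(G, b) = 8*G/7 (Q(G, b) = (G*2)*((1/7)*(-2)**2) = (2*G)*((1/7)*4) = (2*G)*(4/7) = 8*G/7)
(Q(38, -34) - 1265)**2 = ((8/7)*38 - 1265)**2 = (304/7 - 1265)**2 = (-8551/7)**2 = 73119601/49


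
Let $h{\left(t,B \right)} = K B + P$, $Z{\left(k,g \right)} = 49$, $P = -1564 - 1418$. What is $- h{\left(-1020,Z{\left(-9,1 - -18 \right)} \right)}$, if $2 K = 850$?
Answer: $-17843$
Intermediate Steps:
$K = 425$ ($K = \frac{1}{2} \cdot 850 = 425$)
$P = -2982$ ($P = -1564 - 1418 = -2982$)
$h{\left(t,B \right)} = -2982 + 425 B$ ($h{\left(t,B \right)} = 425 B - 2982 = -2982 + 425 B$)
$- h{\left(-1020,Z{\left(-9,1 - -18 \right)} \right)} = - (-2982 + 425 \cdot 49) = - (-2982 + 20825) = \left(-1\right) 17843 = -17843$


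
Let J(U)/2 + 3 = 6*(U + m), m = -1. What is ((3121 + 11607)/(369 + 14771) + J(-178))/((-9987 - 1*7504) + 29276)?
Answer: -8149208/44606225 ≈ -0.18269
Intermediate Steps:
J(U) = -18 + 12*U (J(U) = -6 + 2*(6*(U - 1)) = -6 + 2*(6*(-1 + U)) = -6 + 2*(-6 + 6*U) = -6 + (-12 + 12*U) = -18 + 12*U)
((3121 + 11607)/(369 + 14771) + J(-178))/((-9987 - 1*7504) + 29276) = ((3121 + 11607)/(369 + 14771) + (-18 + 12*(-178)))/((-9987 - 1*7504) + 29276) = (14728/15140 + (-18 - 2136))/((-9987 - 7504) + 29276) = (14728*(1/15140) - 2154)/(-17491 + 29276) = (3682/3785 - 2154)/11785 = -8149208/3785*1/11785 = -8149208/44606225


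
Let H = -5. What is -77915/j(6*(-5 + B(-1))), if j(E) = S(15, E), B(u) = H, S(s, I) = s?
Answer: -15583/3 ≈ -5194.3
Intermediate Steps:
B(u) = -5
j(E) = 15
-77915/j(6*(-5 + B(-1))) = -77915/15 = -77915*1/15 = -15583/3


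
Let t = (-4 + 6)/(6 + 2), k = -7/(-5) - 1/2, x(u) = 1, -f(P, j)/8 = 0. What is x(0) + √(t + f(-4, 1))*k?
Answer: 29/20 ≈ 1.4500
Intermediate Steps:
f(P, j) = 0 (f(P, j) = -8*0 = 0)
k = 9/10 (k = -7*(-⅕) - 1*½ = 7/5 - ½ = 9/10 ≈ 0.90000)
t = ¼ (t = 2/8 = 2*(⅛) = ¼ ≈ 0.25000)
x(0) + √(t + f(-4, 1))*k = 1 + √(¼ + 0)*(9/10) = 1 + √(¼)*(9/10) = 1 + (½)*(9/10) = 1 + 9/20 = 29/20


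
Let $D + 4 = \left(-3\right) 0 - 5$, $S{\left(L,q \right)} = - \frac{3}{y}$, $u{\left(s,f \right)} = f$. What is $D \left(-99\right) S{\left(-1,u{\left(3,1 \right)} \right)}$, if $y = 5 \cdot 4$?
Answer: $- \frac{2673}{20} \approx -133.65$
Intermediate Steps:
$y = 20$
$S{\left(L,q \right)} = - \frac{3}{20}$
$D = -9$ ($D = -4 - 5 = -9$)
$D \left(-99\right) S{\left(-1,u{\left(3,1 \right)} \right)} = \left(-9\right) \left(-99\right) \left(- \frac{3}{20}\right) = 891 \left(- \frac{3}{20}\right) = - \frac{2673}{20}$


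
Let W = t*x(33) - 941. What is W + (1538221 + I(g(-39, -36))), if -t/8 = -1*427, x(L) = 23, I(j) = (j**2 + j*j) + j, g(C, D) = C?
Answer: 1618851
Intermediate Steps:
I(j) = j + 2*j**2 (I(j) = (j**2 + j**2) + j = 2*j**2 + j = j + 2*j**2)
t = 3416 (t = -(-8)*427 = -8*(-427) = 3416)
W = 77627 (W = 3416*23 - 941 = 78568 - 941 = 77627)
W + (1538221 + I(g(-39, -36))) = 77627 + (1538221 - 39*(1 + 2*(-39))) = 77627 + (1538221 - 39*(1 - 78)) = 77627 + (1538221 - 39*(-77)) = 77627 + (1538221 + 3003) = 77627 + 1541224 = 1618851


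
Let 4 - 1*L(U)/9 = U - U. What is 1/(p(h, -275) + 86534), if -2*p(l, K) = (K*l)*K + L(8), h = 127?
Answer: -2/9431343 ≈ -2.1206e-7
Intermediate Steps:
L(U) = 36 (L(U) = 36 - 9*(U - U) = 36 - 9*0 = 36 + 0 = 36)
p(l, K) = -18 - l*K**2/2 (p(l, K) = -((K*l)*K + 36)/2 = -(l*K**2 + 36)/2 = -(36 + l*K**2)/2 = -18 - l*K**2/2)
1/(p(h, -275) + 86534) = 1/((-18 - 1/2*127*(-275)**2) + 86534) = 1/((-18 - 1/2*127*75625) + 86534) = 1/((-18 - 9604375/2) + 86534) = 1/(-9604411/2 + 86534) = 1/(-9431343/2) = -2/9431343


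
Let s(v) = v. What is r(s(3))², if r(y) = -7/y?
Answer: 49/9 ≈ 5.4444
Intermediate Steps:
r(s(3))² = (-7/3)² = 49/9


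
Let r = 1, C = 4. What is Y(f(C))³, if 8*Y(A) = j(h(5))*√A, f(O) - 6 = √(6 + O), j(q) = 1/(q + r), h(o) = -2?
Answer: -(6 + √10)^(3/2)/512 ≈ -0.054167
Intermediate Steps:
j(q) = 1/(1 + q) (j(q) = 1/(q + 1) = 1/(1 + q))
f(O) = 6 + √(6 + O)
Y(A) = -√A/8 (Y(A) = (√A/(1 - 2))/8 = (√A/(-1))/8 = (-√A)/8 = -√A/8)
Y(f(C))³ = (-√(6 + √(6 + 4))/8)³ = (-√(6 + √10)/8)³ = -(6 + √10)^(3/2)/512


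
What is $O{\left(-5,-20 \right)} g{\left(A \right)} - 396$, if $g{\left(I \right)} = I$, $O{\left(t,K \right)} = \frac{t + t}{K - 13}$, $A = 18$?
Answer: $- \frac{4296}{11} \approx -390.55$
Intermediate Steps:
$O{\left(t,K \right)} = \frac{2 t}{-13 + K}$
$O{\left(-5,-20 \right)} g{\left(A \right)} - 396 = 2 \left(-5\right) \frac{1}{-13 - 20} \cdot 18 - 396 = 2 \left(-5\right) \frac{1}{-33} \cdot 18 - 396 = 2 \left(-5\right) \left(- \frac{1}{33}\right) 18 - 396 = \frac{10}{33} \cdot 18 - 396 = \frac{60}{11} - 396 = - \frac{4296}{11}$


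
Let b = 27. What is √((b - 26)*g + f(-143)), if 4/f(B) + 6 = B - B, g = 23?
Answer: √201/3 ≈ 4.7258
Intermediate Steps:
f(B) = -⅔ (f(B) = 4/(-6 + (B - B)) = 4/(-6 + 0) = 4/(-6) = 4*(-⅙) = -⅔)
√((b - 26)*g + f(-143)) = √((27 - 26)*23 - ⅔) = √(1*23 - ⅔) = √(23 - ⅔) = √(67/3) = √201/3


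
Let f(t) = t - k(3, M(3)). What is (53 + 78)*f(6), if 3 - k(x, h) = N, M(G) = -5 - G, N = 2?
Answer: 655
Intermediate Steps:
k(x, h) = 1 (k(x, h) = 3 - 1*2 = 3 - 2 = 1)
f(t) = -1 + t (f(t) = t - 1*1 = t - 1 = -1 + t)
(53 + 78)*f(6) = (53 + 78)*(-1 + 6) = 131*5 = 655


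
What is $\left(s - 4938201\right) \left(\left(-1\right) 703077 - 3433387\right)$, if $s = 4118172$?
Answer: $3392020437456$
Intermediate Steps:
$\left(s - 4938201\right) \left(\left(-1\right) 703077 - 3433387\right) = \left(4118172 - 4938201\right) \left(\left(-1\right) 703077 - 3433387\right) = - 820029 \left(-703077 - 3433387\right) = \left(-820029\right) \left(-4136464\right) = 3392020437456$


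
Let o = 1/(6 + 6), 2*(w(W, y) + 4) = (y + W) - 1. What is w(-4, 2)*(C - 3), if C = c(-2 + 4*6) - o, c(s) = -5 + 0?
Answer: 1067/24 ≈ 44.458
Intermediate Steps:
c(s) = -5
w(W, y) = -9/2 + W/2 + y/2 (w(W, y) = -4 + ((y + W) - 1)/2 = -4 + ((W + y) - 1)/2 = -4 + (-1 + W + y)/2 = -4 + (-½ + W/2 + y/2) = -9/2 + W/2 + y/2)
o = 1/12 ≈ 0.083333
C = -61/12 (C = -5 - 1*1/12 = -5 - 1/12 = -61/12 ≈ -5.0833)
w(-4, 2)*(C - 3) = (-9/2 + (½)*(-4) + (½)*2)*(-61/12 - 3) = (-9/2 - 2 + 1)*(-97/12) = -11/2*(-97/12) = 1067/24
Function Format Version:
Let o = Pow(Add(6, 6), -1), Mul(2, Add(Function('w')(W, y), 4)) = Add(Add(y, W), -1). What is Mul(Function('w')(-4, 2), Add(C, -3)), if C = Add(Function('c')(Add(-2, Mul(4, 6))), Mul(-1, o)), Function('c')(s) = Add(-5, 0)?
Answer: Rational(1067, 24) ≈ 44.458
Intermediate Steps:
Function('c')(s) = -5
Function('w')(W, y) = Add(Rational(-9, 2), Mul(Rational(1, 2), W), Mul(Rational(1, 2), y)) (Function('w')(W, y) = Add(-4, Mul(Rational(1, 2), Add(Add(y, W), -1))) = Add(-4, Mul(Rational(1, 2), Add(Add(W, y), -1))) = Add(-4, Mul(Rational(1, 2), Add(-1, W, y))) = Add(-4, Add(Rational(-1, 2), Mul(Rational(1, 2), W), Mul(Rational(1, 2), y))) = Add(Rational(-9, 2), Mul(Rational(1, 2), W), Mul(Rational(1, 2), y)))
o = Rational(1, 12) (o = Pow(12, -1) = Rational(1, 12) ≈ 0.083333)
C = Rational(-61, 12) (C = Add(-5, Mul(-1, Rational(1, 12))) = Add(-5, Rational(-1, 12)) = Rational(-61, 12) ≈ -5.0833)
Mul(Function('w')(-4, 2), Add(C, -3)) = Mul(Add(Rational(-9, 2), Mul(Rational(1, 2), -4), Mul(Rational(1, 2), 2)), Add(Rational(-61, 12), -3)) = Mul(Add(Rational(-9, 2), -2, 1), Rational(-97, 12)) = Mul(Rational(-11, 2), Rational(-97, 12)) = Rational(1067, 24)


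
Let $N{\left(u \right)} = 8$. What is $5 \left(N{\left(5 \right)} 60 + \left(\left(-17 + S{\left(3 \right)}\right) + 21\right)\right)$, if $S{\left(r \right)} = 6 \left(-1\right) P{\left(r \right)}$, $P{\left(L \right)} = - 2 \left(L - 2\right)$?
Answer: $2480$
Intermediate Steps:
$P{\left(L \right)} = 4 - 2 L$ ($P{\left(L \right)} = - 2 \left(-2 + L\right) = 4 - 2 L$)
$S{\left(r \right)} = -24 + 12 r$ ($S{\left(r \right)} = 6 \left(-1\right) \left(4 - 2 r\right) = - 6 \left(4 - 2 r\right) = -24 + 12 r$)
$5 \left(N{\left(5 \right)} 60 + \left(\left(-17 + S{\left(3 \right)}\right) + 21\right)\right) = 5 \left(8 \cdot 60 + \left(\left(-17 + \left(-24 + 12 \cdot 3\right)\right) + 21\right)\right) = 5 \left(480 + \left(\left(-17 + \left(-24 + 36\right)\right) + 21\right)\right) = 5 \left(480 + \left(\left(-17 + 12\right) + 21\right)\right) = 5 \left(480 + \left(-5 + 21\right)\right) = 5 \left(480 + 16\right) = 5 \cdot 496 = 2480$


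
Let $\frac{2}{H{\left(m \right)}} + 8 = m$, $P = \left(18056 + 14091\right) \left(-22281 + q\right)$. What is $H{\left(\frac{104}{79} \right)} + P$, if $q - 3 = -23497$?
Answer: $- \frac{388483636279}{264} \approx -1.4715 \cdot 10^{9}$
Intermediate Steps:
$q = -23494$ ($q = 3 - 23497 = -23494$)
$P = -1471528925$ ($P = \left(18056 + 14091\right) \left(-22281 - 23494\right) = 32147 \left(-45775\right) = -1471528925$)
$H{\left(m \right)} = \frac{2}{-8 + m}$
$H{\left(\frac{104}{79} \right)} + P = \frac{2}{-8 + \frac{104}{79}} - 1471528925 = \frac{2}{- \frac{528}{79}} - 1471528925 = 2 \left(- \frac{79}{528}\right) - 1471528925 = - \frac{79}{264} - 1471528925 = - \frac{388483636279}{264}$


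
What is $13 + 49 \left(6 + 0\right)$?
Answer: $307$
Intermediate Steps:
$13 + 49 \left(6 + 0\right) = 13 + 49 \cdot 6 = 13 + 294 = 307$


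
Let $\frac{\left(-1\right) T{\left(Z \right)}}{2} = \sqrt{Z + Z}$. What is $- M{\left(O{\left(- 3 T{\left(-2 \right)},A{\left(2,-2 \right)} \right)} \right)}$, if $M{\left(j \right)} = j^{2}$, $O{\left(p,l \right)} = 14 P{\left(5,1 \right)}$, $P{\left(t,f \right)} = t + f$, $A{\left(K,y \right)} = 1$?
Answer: $-7056$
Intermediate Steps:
$T{\left(Z \right)} = - 2 \sqrt{2} \sqrt{Z}$ ($T{\left(Z \right)} = - 2 \sqrt{Z + Z} = - 2 \sqrt{2 Z} = - 2 \sqrt{2} \sqrt{Z}$)
$P{\left(t,f \right)} = f + t$
$O{\left(p,l \right)} = 84$ ($O{\left(p,l \right)} = 14 \left(1 + 5\right) = 14 \cdot 6 = 84$)
$- M{\left(O{\left(- 3 T{\left(-2 \right)},A{\left(2,-2 \right)} \right)} \right)} = - 84^{2} = \left(-1\right) 7056 = -7056$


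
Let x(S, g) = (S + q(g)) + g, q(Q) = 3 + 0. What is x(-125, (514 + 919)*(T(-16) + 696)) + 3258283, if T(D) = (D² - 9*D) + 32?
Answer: 4874585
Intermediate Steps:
T(D) = 32 + D² - 9*D
q(Q) = 3
x(S, g) = 3 + S + g (x(S, g) = (S + 3) + g = (3 + S) + g = 3 + S + g)
x(-125, (514 + 919)*(T(-16) + 696)) + 3258283 = (3 - 125 + (514 + 919)*((32 + (-16)² - 9*(-16)) + 696)) + 3258283 = (3 - 125 + 1433*((32 + 256 + 144) + 696)) + 3258283 = (3 - 125 + 1433*(432 + 696)) + 3258283 = (3 - 125 + 1433*1128) + 3258283 = (3 - 125 + 1616424) + 3258283 = 1616302 + 3258283 = 4874585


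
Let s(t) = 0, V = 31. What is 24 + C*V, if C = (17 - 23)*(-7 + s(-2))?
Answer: 1326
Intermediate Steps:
C = 42 (C = (17 - 23)*(-7 + 0) = -6*(-7) = 42)
24 + C*V = 24 + 42*31 = 24 + 1302 = 1326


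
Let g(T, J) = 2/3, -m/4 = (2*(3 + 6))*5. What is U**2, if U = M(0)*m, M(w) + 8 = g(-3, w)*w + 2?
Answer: 4665600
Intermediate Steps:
m = -360 (m = -4*2*(3 + 6)*5 = -4*2*9*5 = -72*5 = -4*90 = -360)
g(T, J) = 2/3 (g(T, J) = 2*(1/3) = 2/3)
M(w) = -6 + 2*w/3 (M(w) = -8 + (2*w/3 + 2) = -8 + (2 + 2*w/3) = -6 + 2*w/3)
U = 2160 (U = (-6 + (2/3)*0)*(-360) = (-6 + 0)*(-360) = -6*(-360) = 2160)
U**2 = 2160**2 = 4665600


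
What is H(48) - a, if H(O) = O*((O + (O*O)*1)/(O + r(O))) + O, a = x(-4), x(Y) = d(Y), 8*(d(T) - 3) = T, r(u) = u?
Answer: 2443/2 ≈ 1221.5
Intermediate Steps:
d(T) = 3 + T/8
x(Y) = 3 + Y/8
a = 5/2 (a = 3 + (⅛)*(-4) = 3 - ½ = 5/2 ≈ 2.5000)
H(O) = O²/2 + 3*O/2 (H(O) = O*((O + (O*O)*1)/(O + O)) + O = O*((O + O²*1)/((2*O))) + O = O*((O + O²)*(1/(2*O))) + O = O*((O + O²)/(2*O)) + O = (O/2 + O²/2) + O = O²/2 + 3*O/2)
H(48) - a = (½)*48*(3 + 48) - 1*5/2 = (½)*48*51 - 5/2 = 1224 - 5/2 = 2443/2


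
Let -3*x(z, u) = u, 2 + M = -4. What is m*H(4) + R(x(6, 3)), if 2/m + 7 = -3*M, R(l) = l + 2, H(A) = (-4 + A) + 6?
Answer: 23/11 ≈ 2.0909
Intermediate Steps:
M = -6 (M = -2 - 4 = -6)
x(z, u) = -u/3
H(A) = 2 + A
R(l) = 2 + l
m = 2/11 (m = 2/(-7 - 3*(-6)) = 2/(-7 + 18) = 2/11 ≈ 0.18182)
m*H(4) + R(x(6, 3)) = 2*(2 + 4)/11 + (2 - 1/3*3) = (2/11)*6 + (2 - 1) = 12/11 + 1 = 23/11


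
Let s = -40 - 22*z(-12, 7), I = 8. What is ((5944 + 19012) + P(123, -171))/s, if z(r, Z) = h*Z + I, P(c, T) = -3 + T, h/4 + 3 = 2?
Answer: 12391/200 ≈ 61.955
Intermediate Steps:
h = -4 (h = -12 + 4*2 = -12 + 8 = -4)
z(r, Z) = 8 - 4*Z (z(r, Z) = -4*Z + 8 = 8 - 4*Z)
s = 400 (s = -40 - 22*(8 - 4*7) = -40 - 22*(8 - 28) = -40 - 22*(-20) = -40 + 440 = 400)
((5944 + 19012) + P(123, -171))/s = ((5944 + 19012) + (-3 - 171))/400 = (24956 - 174)*(1/400) = 24782*(1/400) = 12391/200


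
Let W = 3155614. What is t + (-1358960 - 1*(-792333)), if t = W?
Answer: 2588987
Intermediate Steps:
t = 3155614
t + (-1358960 - 1*(-792333)) = 3155614 + (-1358960 - 1*(-792333)) = 3155614 + (-1358960 + 792333) = 3155614 - 566627 = 2588987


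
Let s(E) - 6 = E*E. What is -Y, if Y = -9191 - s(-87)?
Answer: 16766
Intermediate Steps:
s(E) = 6 + E² (s(E) = 6 + E*E = 6 + E²)
Y = -16766 (Y = -9191 - (6 + (-87)²) = -9191 - (6 + 7569) = -9191 - 1*7575 = -9191 - 7575 = -16766)
-Y = -1*(-16766) = 16766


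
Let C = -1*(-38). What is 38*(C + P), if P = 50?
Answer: 3344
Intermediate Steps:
C = 38
38*(C + P) = 38*(38 + 50) = 38*88 = 3344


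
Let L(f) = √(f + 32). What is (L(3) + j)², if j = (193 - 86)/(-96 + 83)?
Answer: 17364/169 - 214*√35/13 ≈ 5.3578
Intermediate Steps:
L(f) = √(32 + f)
j = -107/13 (j = 107/(-13) = 107*(-1/13) = -107/13 ≈ -8.2308)
(L(3) + j)² = (√(32 + 3) - 107/13)² = (√35 - 107/13)² = (-107/13 + √35)²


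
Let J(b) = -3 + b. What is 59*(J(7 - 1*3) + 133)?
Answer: 7906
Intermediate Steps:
59*(J(7 - 1*3) + 133) = 59*((-3 + (7 - 1*3)) + 133) = 59*((-3 + (7 - 3)) + 133) = 59*((-3 + 4) + 133) = 59*(1 + 133) = 59*134 = 7906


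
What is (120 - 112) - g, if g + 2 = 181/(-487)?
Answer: 5051/487 ≈ 10.372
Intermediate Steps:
g = -1155/487 (g = -2 + 181/(-487) = -2 + 181*(-1/487) = -2 - 181/487 = -1155/487 ≈ -2.3717)
(120 - 112) - g = (120 - 112) - 1*(-1155/487) = 8 + 1155/487 = 5051/487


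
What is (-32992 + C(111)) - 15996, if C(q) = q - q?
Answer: -48988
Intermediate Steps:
C(q) = 0
(-32992 + C(111)) - 15996 = (-32992 + 0) - 15996 = -32992 - 15996 = -48988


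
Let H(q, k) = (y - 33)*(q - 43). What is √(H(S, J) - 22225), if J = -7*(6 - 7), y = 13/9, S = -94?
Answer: I*√161117/3 ≈ 133.8*I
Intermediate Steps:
y = 13/9 (y = 13*(⅑) = 13/9 ≈ 1.4444)
J = 7 (J = -7*(-1) = 7)
H(q, k) = 12212/9 - 284*q/9 (H(q, k) = (13/9 - 33)*(q - 43) = -284*(-43 + q)/9 = 12212/9 - 284*q/9)
√(H(S, J) - 22225) = √((12212/9 - 284/9*(-94)) - 22225) = √((12212/9 + 26696/9) - 22225) = √(38908/9 - 22225) = √(-161117/9) = I*√161117/3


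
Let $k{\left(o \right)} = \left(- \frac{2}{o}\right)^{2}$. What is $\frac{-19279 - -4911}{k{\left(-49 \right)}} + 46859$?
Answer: $-8577533$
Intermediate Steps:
$k{\left(o \right)} = \frac{4}{o^{2}}$
$\frac{-19279 - -4911}{k{\left(-49 \right)}} + 46859 = \frac{-19279 - -4911}{4 \cdot \frac{1}{2401}} + 46859 = \frac{-19279 + 4911}{4 \cdot \frac{1}{2401}} + 46859 = - \frac{14368}{\frac{4}{2401}} + 46859 = \left(-14368\right) \frac{2401}{4} + 46859 = -8624392 + 46859 = -8577533$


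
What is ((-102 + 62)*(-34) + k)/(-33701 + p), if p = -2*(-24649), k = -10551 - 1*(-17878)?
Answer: 8687/15597 ≈ 0.55697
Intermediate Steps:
k = 7327 (k = -10551 + 17878 = 7327)
p = 49298
((-102 + 62)*(-34) + k)/(-33701 + p) = ((-102 + 62)*(-34) + 7327)/(-33701 + 49298) = (-40*(-34) + 7327)/15597 = (1360 + 7327)*(1/15597) = 8687*(1/15597) = 8687/15597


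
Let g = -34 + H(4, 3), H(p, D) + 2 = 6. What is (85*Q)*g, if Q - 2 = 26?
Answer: -71400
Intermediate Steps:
Q = 28 (Q = 2 + 26 = 28)
H(p, D) = 4 (H(p, D) = -2 + 6 = 4)
g = -30 (g = -34 + 4 = -30)
(85*Q)*g = (85*28)*(-30) = 2380*(-30) = -71400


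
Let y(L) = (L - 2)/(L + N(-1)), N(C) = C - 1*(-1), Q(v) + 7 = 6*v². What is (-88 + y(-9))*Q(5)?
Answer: -111683/9 ≈ -12409.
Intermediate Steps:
Q(v) = -7 + 6*v²
N(C) = 1 + C (N(C) = C + 1 = 1 + C)
y(L) = (-2 + L)/L (y(L) = (L - 2)/(L + (1 - 1)) = (-2 + L)/(L + 0) = (-2 + L)/L)
(-88 + y(-9))*Q(5) = (-88 + (-2 - 9)/(-9))*(-7 + 6*5²) = (-88 - ⅑*(-11))*(-7 + 6*25) = (-88 + 11/9)*(-7 + 150) = -781/9*143 = -111683/9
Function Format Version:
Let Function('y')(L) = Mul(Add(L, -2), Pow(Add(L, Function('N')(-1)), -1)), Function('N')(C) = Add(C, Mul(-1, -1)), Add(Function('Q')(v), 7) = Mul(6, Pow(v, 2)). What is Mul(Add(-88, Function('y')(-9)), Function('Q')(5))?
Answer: Rational(-111683, 9) ≈ -12409.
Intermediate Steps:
Function('Q')(v) = Add(-7, Mul(6, Pow(v, 2)))
Function('N')(C) = Add(1, C) (Function('N')(C) = Add(C, 1) = Add(1, C))
Function('y')(L) = Mul(Pow(L, -1), Add(-2, L)) (Function('y')(L) = Mul(Add(L, -2), Pow(Add(L, Add(1, -1)), -1)) = Mul(Add(-2, L), Pow(Add(L, 0), -1)) = Mul(Add(-2, L), Pow(L, -1)) = Mul(Pow(L, -1), Add(-2, L)))
Mul(Add(-88, Function('y')(-9)), Function('Q')(5)) = Mul(Add(-88, Mul(Pow(-9, -1), Add(-2, -9))), Add(-7, Mul(6, Pow(5, 2)))) = Mul(Add(-88, Mul(Rational(-1, 9), -11)), Add(-7, Mul(6, 25))) = Mul(Add(-88, Rational(11, 9)), Add(-7, 150)) = Mul(Rational(-781, 9), 143) = Rational(-111683, 9)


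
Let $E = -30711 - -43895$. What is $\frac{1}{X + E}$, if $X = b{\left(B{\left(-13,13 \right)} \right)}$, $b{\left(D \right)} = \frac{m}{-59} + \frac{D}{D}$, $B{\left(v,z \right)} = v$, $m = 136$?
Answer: $\frac{59}{777779} \approx 7.5857 \cdot 10^{-5}$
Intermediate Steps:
$b{\left(D \right)} = - \frac{77}{59}$ ($b{\left(D \right)} = \frac{136}{-59} + \frac{D}{D} = 136 \left(- \frac{1}{59}\right) + 1 = - \frac{136}{59} + 1 = - \frac{77}{59}$)
$X = - \frac{77}{59} \approx -1.3051$
$E = 13184$ ($E = -30711 + 43895 = 13184$)
$\frac{1}{X + E} = \frac{1}{- \frac{77}{59} + 13184} = \frac{1}{\frac{777779}{59}} = \frac{59}{777779}$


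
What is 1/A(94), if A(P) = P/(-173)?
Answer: -173/94 ≈ -1.8404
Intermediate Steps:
A(P) = -P/173 (A(P) = P*(-1/173) = -P/173)
1/A(94) = 1/(-1/173*94) = 1/(-94/173) = -173/94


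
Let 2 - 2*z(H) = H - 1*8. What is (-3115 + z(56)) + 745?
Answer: -2393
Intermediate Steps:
z(H) = 5 - H/2 (z(H) = 1 - (H - 1*8)/2 = 1 - (H - 8)/2 = 1 - (-8 + H)/2 = 1 + (4 - H/2) = 5 - H/2)
(-3115 + z(56)) + 745 = (-3115 + (5 - ½*56)) + 745 = (-3115 + (5 - 28)) + 745 = (-3115 - 23) + 745 = -3138 + 745 = -2393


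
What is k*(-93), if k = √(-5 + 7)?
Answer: -93*√2 ≈ -131.52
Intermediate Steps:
k = √2 ≈ 1.4142
k*(-93) = √2*(-93) = -93*√2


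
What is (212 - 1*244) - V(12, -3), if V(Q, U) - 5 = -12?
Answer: -25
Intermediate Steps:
V(Q, U) = -7 (V(Q, U) = 5 - 12 = -7)
(212 - 1*244) - V(12, -3) = (212 - 1*244) - 1*(-7) = (212 - 244) + 7 = -32 + 7 = -25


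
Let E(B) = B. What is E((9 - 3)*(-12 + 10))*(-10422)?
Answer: 125064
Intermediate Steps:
E((9 - 3)*(-12 + 10))*(-10422) = ((9 - 3)*(-12 + 10))*(-10422) = (6*(-2))*(-10422) = -12*(-10422) = 125064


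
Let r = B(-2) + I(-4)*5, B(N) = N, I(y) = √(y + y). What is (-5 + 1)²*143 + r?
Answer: 2286 + 10*I*√2 ≈ 2286.0 + 14.142*I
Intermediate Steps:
I(y) = √2*√y (I(y) = √(2*y) = √2*√y)
r = -2 + 10*I*√2 (r = -2 + (√2*√(-4))*5 = -2 + (√2*(2*I))*5 = -2 + (2*I*√2)*5 = -2 + 10*I*√2 ≈ -2.0 + 14.142*I)
(-5 + 1)²*143 + r = (-5 + 1)²*143 + (-2 + 10*I*√2) = (-4)²*143 + (-2 + 10*I*√2) = 16*143 + (-2 + 10*I*√2) = 2288 + (-2 + 10*I*√2) = 2286 + 10*I*√2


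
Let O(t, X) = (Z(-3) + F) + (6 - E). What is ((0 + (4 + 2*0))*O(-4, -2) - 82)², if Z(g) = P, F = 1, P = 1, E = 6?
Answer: 5476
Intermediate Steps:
Z(g) = 1
O(t, X) = 2 (O(t, X) = (1 + 1) + (6 - 1*6) = 2 + (6 - 6) = 2 + 0 = 2)
((0 + (4 + 2*0))*O(-4, -2) - 82)² = ((0 + (4 + 2*0))*2 - 82)² = ((0 + (4 + 0))*2 - 82)² = ((0 + 4)*2 - 82)² = (4*2 - 82)² = (8 - 82)² = (-74)² = 5476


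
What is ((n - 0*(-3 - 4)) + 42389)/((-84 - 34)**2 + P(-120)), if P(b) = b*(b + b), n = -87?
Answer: 21151/21362 ≈ 0.99012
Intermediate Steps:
P(b) = 2*b**2 (P(b) = b*(2*b) = 2*b**2)
((n - 0*(-3 - 4)) + 42389)/((-84 - 34)**2 + P(-120)) = ((-87 - 0*(-3 - 4)) + 42389)/((-84 - 34)**2 + 2*(-120)**2) = ((-87 - 0*(-7)) + 42389)/((-118)**2 + 2*14400) = ((-87 - 52*0) + 42389)/(13924 + 28800) = ((-87 + 0) + 42389)/42724 = (-87 + 42389)*(1/42724) = 42302*(1/42724) = 21151/21362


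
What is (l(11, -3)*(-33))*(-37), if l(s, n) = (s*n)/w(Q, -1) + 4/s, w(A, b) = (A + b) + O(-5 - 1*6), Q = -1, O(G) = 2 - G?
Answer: -3219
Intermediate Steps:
w(A, b) = 13 + A + b (w(A, b) = (A + b) + (2 - (-5 - 1*6)) = (A + b) + (2 - (-5 - 6)) = (A + b) + (2 - 1*(-11)) = (A + b) + (2 + 11) = (A + b) + 13 = 13 + A + b)
l(s, n) = 4/s + n*s/11 (l(s, n) = (s*n)/(13 - 1 - 1) + 4/s = (n*s)/11 + 4/s = (n*s)*(1/11) + 4/s = n*s/11 + 4/s = 4/s + n*s/11)
(l(11, -3)*(-33))*(-37) = ((4/11 + (1/11)*(-3)*11)*(-33))*(-37) = ((4*(1/11) - 3)*(-33))*(-37) = ((4/11 - 3)*(-33))*(-37) = -29/11*(-33)*(-37) = 87*(-37) = -3219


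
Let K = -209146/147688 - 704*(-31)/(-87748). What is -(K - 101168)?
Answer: 163886341397869/1619915828 ≈ 1.0117e+5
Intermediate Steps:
K = -2696910765/1619915828 (K = -209146*1/147688 + 21824*(-1/87748) = -104573/73844 - 5456/21937 = -2696910765/1619915828 ≈ -1.6648)
-(K - 101168) = -(-2696910765/1619915828 - 101168) = -1*(-163886341397869/1619915828) = 163886341397869/1619915828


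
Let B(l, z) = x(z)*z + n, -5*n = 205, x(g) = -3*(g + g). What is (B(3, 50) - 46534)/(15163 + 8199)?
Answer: -61575/23362 ≈ -2.6357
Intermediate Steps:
x(g) = -6*g
n = -41 (n = -1/5*205 = -41)
B(l, z) = -41 - 6*z**2 (B(l, z) = (-6*z)*z - 41 = -6*z**2 - 41 = -41 - 6*z**2)
(B(3, 50) - 46534)/(15163 + 8199) = ((-41 - 6*50**2) - 46534)/(15163 + 8199) = ((-41 - 6*2500) - 46534)/23362 = ((-41 - 15000) - 46534)*(1/23362) = (-15041 - 46534)*(1/23362) = -61575*1/23362 = -61575/23362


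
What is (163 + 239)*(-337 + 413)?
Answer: 30552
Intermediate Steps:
(163 + 239)*(-337 + 413) = 402*76 = 30552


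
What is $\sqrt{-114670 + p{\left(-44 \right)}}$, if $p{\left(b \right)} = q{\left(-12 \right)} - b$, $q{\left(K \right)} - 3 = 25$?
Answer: $i \sqrt{114598} \approx 338.52 i$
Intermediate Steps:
$q{\left(K \right)} = 28$ ($q{\left(K \right)} = 3 + 25 = 28$)
$p{\left(b \right)} = 28 - b$
$\sqrt{-114670 + p{\left(-44 \right)}} = \sqrt{-114670 + \left(28 - -44\right)} = \sqrt{-114670 + \left(28 + 44\right)} = \sqrt{-114670 + 72} = \sqrt{-114598} = i \sqrt{114598}$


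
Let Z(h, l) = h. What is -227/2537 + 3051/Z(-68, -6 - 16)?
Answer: -7755823/172516 ≈ -44.957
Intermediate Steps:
-227/2537 + 3051/Z(-68, -6 - 16) = -227/2537 + 3051/(-68) = -227*1/2537 + 3051*(-1/68) = -227/2537 - 3051/68 = -7755823/172516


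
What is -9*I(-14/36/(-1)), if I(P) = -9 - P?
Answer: 169/2 ≈ 84.500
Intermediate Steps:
-9*I(-14/36/(-1)) = -9*(-9 - (-14/36)/(-1)) = -9*(-9 - (-14*1/36)*(-1)) = -9*(-9 - (-7)*(-1)/18) = -9*(-9 - 1*7/18) = -9*(-9 - 7/18) = -9*(-169/18) = 169/2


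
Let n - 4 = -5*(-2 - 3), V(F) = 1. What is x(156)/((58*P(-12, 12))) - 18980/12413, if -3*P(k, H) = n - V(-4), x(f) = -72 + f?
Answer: -1212557/719954 ≈ -1.6842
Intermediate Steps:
n = 29 (n = 4 - 5*(-2 - 3) = 4 - 5*(-5) = 4 + 25 = 29)
P(k, H) = -28/3 (P(k, H) = -(29 - 1*1)/3 = -(29 - 1)/3 = -1/3*28 = -28/3)
x(156)/((58*P(-12, 12))) - 18980/12413 = (-72 + 156)/((58*(-28/3))) - 18980/12413 = 84/(-1624/3) - 18980*1/12413 = 84*(-3/1624) - 18980/12413 = -9/58 - 18980/12413 = -1212557/719954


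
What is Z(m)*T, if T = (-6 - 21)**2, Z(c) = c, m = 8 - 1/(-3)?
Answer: 6075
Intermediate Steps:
m = 25/3 (m = 8 - 1*(-1/3) = 8 + 1/3 = 25/3 ≈ 8.3333)
T = 729 (T = (-27)**2 = 729)
Z(m)*T = (25/3)*729 = 6075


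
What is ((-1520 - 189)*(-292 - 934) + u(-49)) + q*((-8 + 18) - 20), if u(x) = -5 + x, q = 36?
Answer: 2094820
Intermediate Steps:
((-1520 - 189)*(-292 - 934) + u(-49)) + q*((-8 + 18) - 20) = ((-1520 - 189)*(-292 - 934) + (-5 - 49)) + 36*((-8 + 18) - 20) = (-1709*(-1226) - 54) + 36*(10 - 20) = (2095234 - 54) + 36*(-10) = 2095180 - 360 = 2094820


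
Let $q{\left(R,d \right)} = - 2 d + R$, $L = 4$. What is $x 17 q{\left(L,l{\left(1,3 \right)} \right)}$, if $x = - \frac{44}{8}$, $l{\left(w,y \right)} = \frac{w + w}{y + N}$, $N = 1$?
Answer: $- \frac{561}{2} \approx -280.5$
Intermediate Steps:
$l{\left(w,y \right)} = \frac{2 w}{1 + y}$ ($l{\left(w,y \right)} = \frac{w + w}{y + 1} = \frac{2 w}{1 + y}$)
$x = - \frac{11}{2}$ ($x = \left(-44\right) \frac{1}{8} = - \frac{11}{2} \approx -5.5$)
$q{\left(R,d \right)} = R - 2 d$
$x 17 q{\left(L,l{\left(1,3 \right)} \right)} = \left(- \frac{11}{2}\right) 17 \left(4 - 2 \cdot 2 \cdot 1 \frac{1}{1 + 3}\right) = - \frac{187 \left(4 - 2 \cdot 2 \cdot 1 \cdot \frac{1}{4}\right)}{2} = - \frac{187 \left(4 - 1\right)}{2} = \left(- \frac{187}{2}\right) 3 = - \frac{561}{2}$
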